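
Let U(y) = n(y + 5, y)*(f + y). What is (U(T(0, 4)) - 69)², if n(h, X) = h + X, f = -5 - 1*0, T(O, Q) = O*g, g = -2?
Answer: 8836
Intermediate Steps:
T(O, Q) = -2*O (T(O, Q) = O*(-2) = -2*O)
f = -5 (f = -5 + 0 = -5)
n(h, X) = X + h
U(y) = (-5 + y)*(5 + 2*y) (U(y) = (y + (y + 5))*(-5 + y) = (y + (5 + y))*(-5 + y) = (5 + 2*y)*(-5 + y) = (-5 + y)*(5 + 2*y))
(U(T(0, 4)) - 69)² = ((-5 - 2*0)*(5 + 2*(-2*0)) - 69)² = ((-5 + 0)*(5 + 2*0) - 69)² = (-5*(5 + 0) - 69)² = (-5*5 - 69)² = (-25 - 69)² = (-94)² = 8836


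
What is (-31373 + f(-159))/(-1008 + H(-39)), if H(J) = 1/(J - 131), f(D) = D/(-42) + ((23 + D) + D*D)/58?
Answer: 1067590310/34786283 ≈ 30.690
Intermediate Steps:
f(D) = 23/58 - 4*D/609 + D²/58 (f(D) = D*(-1/42) + ((23 + D) + D²)*(1/58) = -D/42 + (23 + D + D²)*(1/58) = -D/42 + (23/58 + D/58 + D²/58) = 23/58 - 4*D/609 + D²/58)
H(J) = 1/(-131 + J)
(-31373 + f(-159))/(-1008 + H(-39)) = (-31373 + (23/58 - 4/609*(-159) + (1/58)*(-159)²))/(-1008 + 1/(-131 - 39)) = (-31373 + (23/58 + 212/203 + (1/58)*25281))/(-1008 + 1/(-170)) = (-31373 + (23/58 + 212/203 + 25281/58))/(-1008 - 1/170) = (-31373 + 88776/203)/(-171361/170) = -6279943/203*(-170/171361) = 1067590310/34786283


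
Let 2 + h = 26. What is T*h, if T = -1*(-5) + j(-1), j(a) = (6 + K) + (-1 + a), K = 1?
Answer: 240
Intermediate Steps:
h = 24 (h = -2 + 26 = 24)
j(a) = 6 + a (j(a) = (6 + 1) + (-1 + a) = 7 + (-1 + a) = 6 + a)
T = 10 (T = -1*(-5) + (6 - 1) = 5 + 5 = 10)
T*h = 10*24 = 240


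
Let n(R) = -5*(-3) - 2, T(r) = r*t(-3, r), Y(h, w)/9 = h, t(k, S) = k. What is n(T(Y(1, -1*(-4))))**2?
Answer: 169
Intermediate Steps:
Y(h, w) = 9*h
T(r) = -3*r (T(r) = r*(-3) = -3*r)
n(R) = 13 (n(R) = 15 - 2 = 13)
n(T(Y(1, -1*(-4))))**2 = 13**2 = 169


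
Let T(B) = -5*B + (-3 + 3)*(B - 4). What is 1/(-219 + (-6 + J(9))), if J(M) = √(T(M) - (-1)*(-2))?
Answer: -225/50672 - I*√47/50672 ≈ -0.0044403 - 0.00013529*I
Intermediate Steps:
T(B) = -5*B (T(B) = -5*B + 0*(-4 + B) = -5*B + 0 = -5*B)
J(M) = √(-2 - 5*M) (J(M) = √(-5*M - (-1)*(-2)) = √(-5*M - 1*2) = √(-5*M - 2) = √(-2 - 5*M))
1/(-219 + (-6 + J(9))) = 1/(-219 + (-6 + √(-2 - 5*9))) = 1/(-219 + (-6 + √(-2 - 45))) = 1/(-219 + (-6 + √(-47))) = 1/(-219 + (-6 + I*√47)) = 1/(-225 + I*√47)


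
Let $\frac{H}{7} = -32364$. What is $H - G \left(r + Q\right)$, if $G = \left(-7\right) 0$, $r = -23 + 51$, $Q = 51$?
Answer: $-226548$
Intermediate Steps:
$H = -226548$ ($H = 7 \left(-32364\right) = -226548$)
$r = 28$
$G = 0$
$H - G \left(r + Q\right) = -226548 - 0 \left(28 + 51\right) = -226548 - 0 \cdot 79 = -226548 - 0 = -226548 + 0 = -226548$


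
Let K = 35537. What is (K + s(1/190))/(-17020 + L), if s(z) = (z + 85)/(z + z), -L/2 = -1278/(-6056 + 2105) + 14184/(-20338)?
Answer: -25959270665/10130292272 ≈ -2.5625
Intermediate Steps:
L = 3338780/4464191 (L = -2*(-1278/(-6056 + 2105) + 14184/(-20338)) = -2*(-1278/(-3951) + 14184*(-1/20338)) = -2*(-1278*(-1/3951) - 7092/10169) = -2*(142/439 - 7092/10169) = -2*(-1669390/4464191) = 3338780/4464191 ≈ 0.74790)
s(z) = (85 + z)/(2*z) (s(z) = (85 + z)/((2*z)) = (85 + z)*(1/(2*z)) = (85 + z)/(2*z))
(K + s(1/190))/(-17020 + L) = (35537 + (85 + 1/190)/(2*(1/190)))/(-17020 + 3338780/4464191) = (35537 + (85 + 1/190)/(2*(1/190)))/(-75977192040/4464191) = (35537 + (½)*190*(16151/190))*(-4464191/75977192040) = (35537 + 16151/2)*(-4464191/75977192040) = (87225/2)*(-4464191/75977192040) = -25959270665/10130292272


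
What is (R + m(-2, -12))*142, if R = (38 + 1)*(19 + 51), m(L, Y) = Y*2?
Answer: 384252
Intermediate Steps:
m(L, Y) = 2*Y
R = 2730 (R = 39*70 = 2730)
(R + m(-2, -12))*142 = (2730 + 2*(-12))*142 = (2730 - 24)*142 = 2706*142 = 384252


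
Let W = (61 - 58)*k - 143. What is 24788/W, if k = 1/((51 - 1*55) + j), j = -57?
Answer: -756034/4363 ≈ -173.28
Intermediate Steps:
k = -1/61 (k = 1/((51 - 1*55) - 57) = 1/((51 - 55) - 57) = 1/(-4 - 57) = 1/(-61) = -1/61 ≈ -0.016393)
W = -8726/61 (W = (61 - 58)*(-1/61) - 143 = 3*(-1/61) - 143 = -3/61 - 143 = -8726/61 ≈ -143.05)
24788/W = 24788/(-8726/61) = 24788*(-61/8726) = -756034/4363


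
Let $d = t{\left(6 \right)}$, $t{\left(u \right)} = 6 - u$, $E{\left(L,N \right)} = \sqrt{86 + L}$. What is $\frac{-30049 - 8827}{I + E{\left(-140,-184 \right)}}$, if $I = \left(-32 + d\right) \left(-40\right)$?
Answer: $- \frac{24880640}{819227} + \frac{58314 i \sqrt{6}}{819227} \approx -30.371 + 0.17436 i$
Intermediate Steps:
$d = 0$ ($d = 6 - 6 = 0$)
$I = 1280$ ($I = \left(-32 + 0\right) \left(-40\right) = \left(-32\right) \left(-40\right) = 1280$)
$\frac{-30049 - 8827}{I + E{\left(-140,-184 \right)}} = \frac{-30049 - 8827}{1280 + \sqrt{86 - 140}} = - \frac{38876}{1280 + \sqrt{-54}} = - \frac{38876}{1280 + 3 i \sqrt{6}}$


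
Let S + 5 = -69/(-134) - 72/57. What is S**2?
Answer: 214183225/6482116 ≈ 33.042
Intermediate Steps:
S = -14635/2546 (S = -5 + (-69/(-134) - 72/57) = -5 + (-69*(-1/134) - 72*1/57) = -5 + (69/134 - 24/19) = -5 - 1905/2546 = -14635/2546 ≈ -5.7482)
S**2 = (-14635/2546)**2 = 214183225/6482116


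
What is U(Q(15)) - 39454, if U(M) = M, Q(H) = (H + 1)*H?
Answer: -39214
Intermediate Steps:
Q(H) = H*(1 + H) (Q(H) = (1 + H)*H = H*(1 + H))
U(Q(15)) - 39454 = 15*(1 + 15) - 39454 = 15*16 - 39454 = 240 - 39454 = -39214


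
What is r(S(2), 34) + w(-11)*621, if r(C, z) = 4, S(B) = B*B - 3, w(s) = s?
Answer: -6827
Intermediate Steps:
S(B) = -3 + B**2 (S(B) = B**2 - 3 = -3 + B**2)
r(S(2), 34) + w(-11)*621 = 4 - 11*621 = 4 - 6831 = -6827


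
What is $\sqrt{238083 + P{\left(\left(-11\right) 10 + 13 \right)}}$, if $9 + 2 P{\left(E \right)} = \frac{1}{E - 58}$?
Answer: $\frac{\sqrt{5719835885}}{155} \approx 487.93$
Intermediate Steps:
$P{\left(E \right)} = - \frac{9}{2} + \frac{1}{2 \left(-58 + E\right)}$ ($P{\left(E \right)} = - \frac{9}{2} + \frac{1}{2 \left(E - 58\right)} = - \frac{9}{2} + \frac{1}{2 \left(-58 + E\right)}$)
$\sqrt{238083 + P{\left(\left(-11\right) 10 + 13 \right)}} = \sqrt{238083 + \frac{523 - 9 \left(\left(-11\right) 10 + 13\right)}{2 \left(-58 + \left(\left(-11\right) 10 + 13\right)\right)}} = \sqrt{238083 + \frac{523 - 9 \left(-110 + 13\right)}{2 \left(-58 + \left(-110 + 13\right)\right)}} = \sqrt{238083 + \frac{523 - -873}{2 \left(-58 - 97\right)}} = \sqrt{238083 + \frac{523 + 873}{2 \left(-155\right)}} = \sqrt{238083 + \frac{1}{2} \left(- \frac{1}{155}\right) 1396} = \sqrt{238083 - \frac{698}{155}} = \sqrt{\frac{36902167}{155}} = \frac{\sqrt{5719835885}}{155}$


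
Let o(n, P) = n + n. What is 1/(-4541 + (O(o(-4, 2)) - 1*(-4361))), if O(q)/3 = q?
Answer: -1/204 ≈ -0.0049020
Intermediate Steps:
o(n, P) = 2*n
O(q) = 3*q
1/(-4541 + (O(o(-4, 2)) - 1*(-4361))) = 1/(-4541 + (3*(2*(-4)) - 1*(-4361))) = 1/(-4541 + (3*(-8) + 4361)) = 1/(-4541 + (-24 + 4361)) = 1/(-4541 + 4337) = 1/(-204) = -1/204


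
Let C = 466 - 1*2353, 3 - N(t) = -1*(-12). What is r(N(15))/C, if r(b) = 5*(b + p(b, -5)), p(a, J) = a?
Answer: 30/629 ≈ 0.047695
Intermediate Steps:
N(t) = -9 (N(t) = 3 - (-1)*(-12) = 3 - 1*12 = 3 - 12 = -9)
C = -1887 (C = 466 - 2353 = -1887)
r(b) = 10*b (r(b) = 5*(b + b) = 5*(2*b) = 10*b)
r(N(15))/C = (10*(-9))/(-1887) = -90*(-1/1887) = 30/629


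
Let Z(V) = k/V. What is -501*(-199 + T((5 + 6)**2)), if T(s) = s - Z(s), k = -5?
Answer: 4725933/121 ≈ 39057.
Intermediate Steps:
Z(V) = -5/V
T(s) = s + 5/s (T(s) = s - (-5)/s = s + 5/s)
-501*(-199 + T((5 + 6)**2)) = -501*(-199 + ((5 + 6)**2 + 5/((5 + 6)**2))) = -501*(-199 + (11**2 + 5/(11**2))) = -501*(-199 + (121 + 5/121)) = -501*(-199 + 14646/121) = -501*(-9433/121) = 4725933/121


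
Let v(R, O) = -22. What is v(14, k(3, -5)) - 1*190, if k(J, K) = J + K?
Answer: -212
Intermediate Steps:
v(14, k(3, -5)) - 1*190 = -22 - 1*190 = -22 - 190 = -212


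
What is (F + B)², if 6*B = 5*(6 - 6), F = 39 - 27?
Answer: 144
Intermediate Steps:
F = 12
B = 0 (B = (5*(6 - 6))/6 = (5*0)/6 = (⅙)*0 = 0)
(F + B)² = (12 + 0)² = 12² = 144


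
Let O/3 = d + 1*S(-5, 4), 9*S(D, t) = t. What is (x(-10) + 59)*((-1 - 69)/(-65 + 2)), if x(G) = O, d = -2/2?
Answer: 1720/27 ≈ 63.704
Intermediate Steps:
d = -1 (d = -2*1/2 = -1)
S(D, t) = t/9
O = -5/3 (O = 3*(-1 + 1*((1/9)*4)) = 3*(-1 + 1*(4/9)) = 3*(-1 + 4/9) = 3*(-5/9) = -5/3 ≈ -1.6667)
x(G) = -5/3
(x(-10) + 59)*((-1 - 69)/(-65 + 2)) = (-5/3 + 59)*((-1 - 69)/(-65 + 2)) = 172*(-70/(-63))/3 = 172*(-70*(-1/63))/3 = (172/3)*(10/9) = 1720/27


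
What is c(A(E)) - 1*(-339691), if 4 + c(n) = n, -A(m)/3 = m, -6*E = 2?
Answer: 339688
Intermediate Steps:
E = -1/3 (E = -1/6*2 = -1/3 ≈ -0.33333)
A(m) = -3*m
c(n) = -4 + n
c(A(E)) - 1*(-339691) = (-4 - 3*(-1/3)) - 1*(-339691) = (-4 + 1) + 339691 = -3 + 339691 = 339688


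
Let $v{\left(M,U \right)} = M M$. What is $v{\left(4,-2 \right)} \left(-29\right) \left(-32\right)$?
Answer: $14848$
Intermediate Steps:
$v{\left(M,U \right)} = M^{2}$
$v{\left(4,-2 \right)} \left(-29\right) \left(-32\right) = 4^{2} \left(-29\right) \left(-32\right) = 16 \left(-29\right) \left(-32\right) = \left(-464\right) \left(-32\right) = 14848$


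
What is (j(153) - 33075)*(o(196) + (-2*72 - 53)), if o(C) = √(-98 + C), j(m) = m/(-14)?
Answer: 91250991/14 - 463203*√2/2 ≈ 6.1904e+6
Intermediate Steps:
j(m) = -m/14 (j(m) = m*(-1/14) = -m/14)
(j(153) - 33075)*(o(196) + (-2*72 - 53)) = (-1/14*153 - 33075)*(√(-98 + 196) + (-2*72 - 53)) = (-153/14 - 33075)*(√98 + (-144 - 53)) = -463203*(7*√2 - 197)/14 = -463203*(-197 + 7*√2)/14 = 91250991/14 - 463203*√2/2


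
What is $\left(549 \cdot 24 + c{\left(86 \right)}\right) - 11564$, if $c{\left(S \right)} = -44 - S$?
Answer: $1482$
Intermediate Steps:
$\left(549 \cdot 24 + c{\left(86 \right)}\right) - 11564 = \left(549 \cdot 24 - 130\right) - 11564 = \left(13176 - 130\right) - 11564 = 13046 - 11564 = 1482$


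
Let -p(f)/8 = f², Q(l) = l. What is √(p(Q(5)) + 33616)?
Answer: 2*√8354 ≈ 182.80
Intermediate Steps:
p(f) = -8*f²
√(p(Q(5)) + 33616) = √(-8*5² + 33616) = √(-8*25 + 33616) = √(-200 + 33616) = √33416 = 2*√8354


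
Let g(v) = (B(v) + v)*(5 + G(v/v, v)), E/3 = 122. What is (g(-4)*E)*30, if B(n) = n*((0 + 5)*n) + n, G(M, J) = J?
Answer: 790560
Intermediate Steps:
E = 366 (E = 3*122 = 366)
B(n) = n + 5*n² (B(n) = n*(5*n) + n = 5*n² + n = n + 5*n²)
g(v) = (5 + v)*(v + v*(1 + 5*v)) (g(v) = (v*(1 + 5*v) + v)*(5 + v) = (v + v*(1 + 5*v))*(5 + v) = (5 + v)*(v + v*(1 + 5*v)))
(g(-4)*E)*30 = (-4*(10 + 5*(-4)² + 27*(-4))*366)*30 = (-4*(10 + 5*16 - 108)*366)*30 = (-4*(10 + 80 - 108)*366)*30 = (-4*(-18)*366)*30 = (72*366)*30 = 26352*30 = 790560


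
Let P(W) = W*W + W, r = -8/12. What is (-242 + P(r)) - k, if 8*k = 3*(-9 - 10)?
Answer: -16927/72 ≈ -235.10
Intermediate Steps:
r = -⅔ (r = -8*1/12 = -⅔ ≈ -0.66667)
P(W) = W + W² (P(W) = W² + W = W + W²)
k = -57/8 (k = (3*(-9 - 10))/8 = (3*(-19))/8 = (⅛)*(-57) = -57/8 ≈ -7.1250)
(-242 + P(r)) - k = (-242 - 2*(1 - ⅔)/3) - 1*(-57/8) = (-242 - ⅔*⅓) + 57/8 = (-242 - 2/9) + 57/8 = -2180/9 + 57/8 = -16927/72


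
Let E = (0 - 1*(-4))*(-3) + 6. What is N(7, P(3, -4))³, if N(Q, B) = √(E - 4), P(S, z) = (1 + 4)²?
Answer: -10*I*√10 ≈ -31.623*I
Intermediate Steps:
E = -6 (E = (0 + 4)*(-3) + 6 = 4*(-3) + 6 = -12 + 6 = -6)
P(S, z) = 25 (P(S, z) = 5² = 25)
N(Q, B) = I*√10 (N(Q, B) = √(-6 - 4) = √(-10) = I*√10)
N(7, P(3, -4))³ = (I*√10)³ = -10*I*√10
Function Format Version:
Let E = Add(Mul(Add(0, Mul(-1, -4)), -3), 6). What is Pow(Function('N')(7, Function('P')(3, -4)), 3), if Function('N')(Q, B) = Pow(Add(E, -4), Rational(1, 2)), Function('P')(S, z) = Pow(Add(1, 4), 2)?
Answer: Mul(-10, I, Pow(10, Rational(1, 2))) ≈ Mul(-31.623, I)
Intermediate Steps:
E = -6 (E = Add(Mul(Add(0, 4), -3), 6) = Add(Mul(4, -3), 6) = Add(-12, 6) = -6)
Function('P')(S, z) = 25 (Function('P')(S, z) = Pow(5, 2) = 25)
Function('N')(Q, B) = Mul(I, Pow(10, Rational(1, 2))) (Function('N')(Q, B) = Pow(Add(-6, -4), Rational(1, 2)) = Pow(-10, Rational(1, 2)) = Mul(I, Pow(10, Rational(1, 2))))
Pow(Function('N')(7, Function('P')(3, -4)), 3) = Pow(Mul(I, Pow(10, Rational(1, 2))), 3) = Mul(-10, I, Pow(10, Rational(1, 2)))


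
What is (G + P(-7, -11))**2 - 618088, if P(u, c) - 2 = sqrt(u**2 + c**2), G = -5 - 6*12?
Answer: -618088 + (75 - sqrt(170))**2 ≈ -6.1425e+5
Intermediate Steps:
G = -77 (G = -5 - 72 = -77)
P(u, c) = 2 + sqrt(c**2 + u**2) (P(u, c) = 2 + sqrt(u**2 + c**2) = 2 + sqrt(c**2 + u**2))
(G + P(-7, -11))**2 - 618088 = (-77 + (2 + sqrt((-11)**2 + (-7)**2)))**2 - 618088 = (-77 + (2 + sqrt(121 + 49)))**2 - 618088 = (-77 + (2 + sqrt(170)))**2 - 618088 = (-75 + sqrt(170))**2 - 618088 = -618088 + (-75 + sqrt(170))**2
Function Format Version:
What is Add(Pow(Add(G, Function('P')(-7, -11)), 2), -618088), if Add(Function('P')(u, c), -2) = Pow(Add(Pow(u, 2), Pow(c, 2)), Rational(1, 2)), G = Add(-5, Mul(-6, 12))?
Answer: Add(-618088, Pow(Add(75, Mul(-1, Pow(170, Rational(1, 2)))), 2)) ≈ -6.1425e+5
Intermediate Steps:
G = -77 (G = Add(-5, -72) = -77)
Function('P')(u, c) = Add(2, Pow(Add(Pow(c, 2), Pow(u, 2)), Rational(1, 2))) (Function('P')(u, c) = Add(2, Pow(Add(Pow(u, 2), Pow(c, 2)), Rational(1, 2))) = Add(2, Pow(Add(Pow(c, 2), Pow(u, 2)), Rational(1, 2))))
Add(Pow(Add(G, Function('P')(-7, -11)), 2), -618088) = Add(Pow(Add(-77, Add(2, Pow(Add(Pow(-11, 2), Pow(-7, 2)), Rational(1, 2)))), 2), -618088) = Add(Pow(Add(-77, Add(2, Pow(Add(121, 49), Rational(1, 2)))), 2), -618088) = Add(Pow(Add(-77, Add(2, Pow(170, Rational(1, 2)))), 2), -618088) = Add(Pow(Add(-75, Pow(170, Rational(1, 2))), 2), -618088) = Add(-618088, Pow(Add(-75, Pow(170, Rational(1, 2))), 2))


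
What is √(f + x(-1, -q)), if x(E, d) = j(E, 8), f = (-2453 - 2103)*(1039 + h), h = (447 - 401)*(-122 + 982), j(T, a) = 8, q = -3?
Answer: 2*I*√46242259 ≈ 13600.0*I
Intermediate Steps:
h = 39560 (h = 46*860 = 39560)
f = -184969044 (f = (-2453 - 2103)*(1039 + 39560) = -4556*40599 = -184969044)
x(E, d) = 8
√(f + x(-1, -q)) = √(-184969044 + 8) = √(-184969036) = 2*I*√46242259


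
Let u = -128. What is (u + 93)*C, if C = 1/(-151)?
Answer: 35/151 ≈ 0.23179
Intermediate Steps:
C = -1/151 ≈ -0.0066225
(u + 93)*C = (-128 + 93)*(-1/151) = -35*(-1/151) = 35/151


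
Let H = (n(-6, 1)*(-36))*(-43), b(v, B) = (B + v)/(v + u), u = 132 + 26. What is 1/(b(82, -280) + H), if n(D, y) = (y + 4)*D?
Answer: -40/1857633 ≈ -2.1533e-5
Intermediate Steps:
u = 158
b(v, B) = (B + v)/(158 + v) (b(v, B) = (B + v)/(v + 158) = (B + v)/(158 + v))
n(D, y) = D*(4 + y) (n(D, y) = (4 + y)*D = D*(4 + y))
H = -46440 (H = (-6*(4 + 1)*(-36))*(-43) = (-6*5*(-36))*(-43) = -30*(-36)*(-43) = 1080*(-43) = -46440)
1/(b(82, -280) + H) = 1/((-280 + 82)/(158 + 82) - 46440) = 1/(-198/240 - 46440) = 1/((1/240)*(-198) - 46440) = 1/(-33/40 - 46440) = 1/(-1857633/40) = -40/1857633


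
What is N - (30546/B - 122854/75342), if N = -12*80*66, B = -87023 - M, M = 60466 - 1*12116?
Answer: -323103488635243/5099636283 ≈ -63358.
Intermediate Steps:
M = 48350 (M = 60466 - 12116 = 48350)
B = -135373 (B = -87023 - 1*48350 = -87023 - 48350 = -135373)
N = -63360 (N = -960*66 = -63360)
N - (30546/B - 122854/75342) = -63360 - (30546/(-135373) - 122854/75342) = -63360 - (30546*(-1/135373) - 122854*1/75342) = -63360 - (-30546/135373 - 61427/37671) = -63360 - 1*(-9466255637/5099636283) = -63360 + 9466255637/5099636283 = -323103488635243/5099636283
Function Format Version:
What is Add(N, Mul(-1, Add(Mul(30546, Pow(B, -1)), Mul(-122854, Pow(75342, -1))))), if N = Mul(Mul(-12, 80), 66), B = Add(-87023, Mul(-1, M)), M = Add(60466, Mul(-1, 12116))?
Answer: Rational(-323103488635243, 5099636283) ≈ -63358.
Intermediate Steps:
M = 48350 (M = Add(60466, -12116) = 48350)
B = -135373 (B = Add(-87023, Mul(-1, 48350)) = Add(-87023, -48350) = -135373)
N = -63360 (N = Mul(-960, 66) = -63360)
Add(N, Mul(-1, Add(Mul(30546, Pow(B, -1)), Mul(-122854, Pow(75342, -1))))) = Add(-63360, Mul(-1, Add(Mul(30546, Pow(-135373, -1)), Mul(-122854, Pow(75342, -1))))) = Add(-63360, Mul(-1, Add(Mul(30546, Rational(-1, 135373)), Mul(-122854, Rational(1, 75342))))) = Add(-63360, Mul(-1, Add(Rational(-30546, 135373), Rational(-61427, 37671)))) = Add(-63360, Mul(-1, Rational(-9466255637, 5099636283))) = Add(-63360, Rational(9466255637, 5099636283)) = Rational(-323103488635243, 5099636283)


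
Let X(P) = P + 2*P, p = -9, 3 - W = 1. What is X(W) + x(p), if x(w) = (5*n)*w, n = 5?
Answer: -219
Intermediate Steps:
W = 2 (W = 3 - 1*1 = 3 - 1 = 2)
x(w) = 25*w (x(w) = (5*5)*w = 25*w)
X(P) = 3*P
X(W) + x(p) = 3*2 + 25*(-9) = 6 - 225 = -219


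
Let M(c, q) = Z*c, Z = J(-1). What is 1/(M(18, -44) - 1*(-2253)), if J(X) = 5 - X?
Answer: 1/2361 ≈ 0.00042355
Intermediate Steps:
Z = 6 (Z = 5 - 1*(-1) = 5 + 1 = 6)
M(c, q) = 6*c
1/(M(18, -44) - 1*(-2253)) = 1/(6*18 - 1*(-2253)) = 1/(108 + 2253) = 1/2361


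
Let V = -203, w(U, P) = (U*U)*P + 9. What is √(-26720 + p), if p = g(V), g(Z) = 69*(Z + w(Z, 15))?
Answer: √42611209 ≈ 6527.7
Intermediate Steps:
w(U, P) = 9 + P*U² (w(U, P) = U²*P + 9 = P*U² + 9 = 9 + P*U²)
g(Z) = 621 + 69*Z + 1035*Z² (g(Z) = 69*(Z + (9 + 15*Z²)) = 69*(9 + Z + 15*Z²) = 621 + 69*Z + 1035*Z²)
p = 42637929 (p = 621 + 69*(-203) + 1035*(-203)² = 621 - 14007 + 1035*41209 = 621 - 14007 + 42651315 = 42637929)
√(-26720 + p) = √(-26720 + 42637929) = √42611209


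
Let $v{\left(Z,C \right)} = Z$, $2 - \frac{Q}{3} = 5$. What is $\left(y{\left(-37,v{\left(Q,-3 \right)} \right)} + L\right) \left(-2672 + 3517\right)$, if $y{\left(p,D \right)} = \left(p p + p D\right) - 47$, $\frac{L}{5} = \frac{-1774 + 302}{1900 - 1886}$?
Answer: $\frac{6679725}{7} \approx 9.5425 \cdot 10^{5}$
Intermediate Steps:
$Q = -9$ ($Q = 6 - 15 = -9$)
$L = - \frac{3680}{7}$ ($L = 5 \frac{-1774 + 302}{1900 - 1886} = 5 \left(- \frac{1472}{14}\right) = 5 \left(\left(-1472\right) \frac{1}{14}\right) = 5 \left(- \frac{736}{7}\right) = - \frac{3680}{7} \approx -525.71$)
$y{\left(p,D \right)} = -47 + p^{2} + D p$ ($y{\left(p,D \right)} = \left(p^{2} + D p\right) - 47 = -47 + p^{2} + D p$)
$\left(y{\left(-37,v{\left(Q,-3 \right)} \right)} + L\right) \left(-2672 + 3517\right) = \left(\left(-47 + \left(-37\right)^{2} - -333\right) - \frac{3680}{7}\right) \left(-2672 + 3517\right) = \left(\left(-47 + 1369 + 333\right) - \frac{3680}{7}\right) 845 = \left(1655 - \frac{3680}{7}\right) 845 = \frac{7905}{7} \cdot 845 = \frac{6679725}{7}$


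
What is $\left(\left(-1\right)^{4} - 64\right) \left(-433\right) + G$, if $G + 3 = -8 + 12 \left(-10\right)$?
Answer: $27148$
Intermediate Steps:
$G = -131$ ($G = -3 + \left(-8 + 12 \left(-10\right)\right) = -3 - 128 = -131$)
$\left(\left(-1\right)^{4} - 64\right) \left(-433\right) + G = \left(\left(-1\right)^{4} - 64\right) \left(-433\right) - 131 = \left(1 - 64\right) \left(-433\right) - 131 = \left(-63\right) \left(-433\right) - 131 = 27279 - 131 = 27148$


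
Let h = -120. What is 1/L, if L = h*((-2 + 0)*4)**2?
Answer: -1/7680 ≈ -0.00013021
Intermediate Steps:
L = -7680 (L = -120*16*(-2 + 0)**2 = -120*(-2*4)**2 = -120*(-8)**2 = -120*64 = -7680)
1/L = 1/(-7680) = -1/7680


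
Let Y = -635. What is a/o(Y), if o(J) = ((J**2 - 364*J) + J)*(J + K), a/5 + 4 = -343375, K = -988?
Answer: 343379/205708758 ≈ 0.0016692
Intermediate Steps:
a = -1716895 (a = -20 + 5*(-343375) = -20 - 1716875 = -1716895)
o(J) = (-988 + J)*(J**2 - 363*J) (o(J) = ((J**2 - 364*J) + J)*(J - 988) = (J**2 - 363*J)*(-988 + J) = (-988 + J)*(J**2 - 363*J))
a/o(Y) = -1716895*(-1/(635*(358644 + (-635)**2 - 1351*(-635)))) = -1716895*(-1/(635*(358644 + 403225 + 857885))) = -1716895/((-635*1619754)) = -1716895/(-1028543790) = -1716895*(-1/1028543790) = 343379/205708758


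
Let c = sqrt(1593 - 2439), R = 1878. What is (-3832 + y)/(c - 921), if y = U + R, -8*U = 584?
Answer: 622289/283029 + 2027*I*sqrt(94)/283029 ≈ 2.1987 + 0.069436*I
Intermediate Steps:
U = -73 (U = -1/8*584 = -73)
c = 3*I*sqrt(94) (c = sqrt(-846) = 3*I*sqrt(94) ≈ 29.086*I)
y = 1805 (y = -73 + 1878 = 1805)
(-3832 + y)/(c - 921) = (-3832 + 1805)/(3*I*sqrt(94) - 921) = -2027/(-921 + 3*I*sqrt(94))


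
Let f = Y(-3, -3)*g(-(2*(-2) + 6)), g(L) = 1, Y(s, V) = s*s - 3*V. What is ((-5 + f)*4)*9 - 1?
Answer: 467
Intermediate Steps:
Y(s, V) = s² - 3*V
f = 18 (f = ((-3)² - 3*(-3))*1 = (9 + 9)*1 = 18*1 = 18)
((-5 + f)*4)*9 - 1 = ((-5 + 18)*4)*9 - 1 = (13*4)*9 - 1 = 52*9 - 1 = 468 - 1 = 467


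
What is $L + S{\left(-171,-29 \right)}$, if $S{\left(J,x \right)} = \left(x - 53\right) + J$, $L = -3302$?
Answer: $-3555$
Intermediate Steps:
$S{\left(J,x \right)} = -53 + J + x$ ($S{\left(J,x \right)} = \left(-53 + x\right) + J = -53 + J + x$)
$L + S{\left(-171,-29 \right)} = -3302 - 253 = -3555$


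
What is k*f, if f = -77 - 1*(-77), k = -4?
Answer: 0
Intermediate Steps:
f = 0 (f = -77 + 77 = 0)
k*f = -4*0 = 0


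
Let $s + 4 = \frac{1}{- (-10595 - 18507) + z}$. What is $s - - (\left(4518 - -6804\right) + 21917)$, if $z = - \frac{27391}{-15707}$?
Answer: $\frac{15192798819382}{457132505} \approx 33235.0$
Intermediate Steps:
$z = \frac{27391}{15707}$ ($z = \left(-27391\right) \left(- \frac{1}{15707}\right) = \frac{27391}{15707} \approx 1.7439$)
$s = - \frac{1828514313}{457132505}$ ($s = -4 + \frac{1}{- (-10595 - 18507) + \frac{27391}{15707}} = -4 + \frac{1}{\left(-1\right) \left(-29102\right) + \frac{27391}{15707}} = -4 + \frac{1}{29102 + \frac{27391}{15707}} = -4 + \frac{1}{\frac{457132505}{15707}} = -4 + \frac{15707}{457132505} = - \frac{1828514313}{457132505} \approx -4.0$)
$s - - (\left(4518 - -6804\right) + 21917) = - \frac{1828514313}{457132505} - - (\left(4518 - -6804\right) + 21917) = - \frac{1828514313}{457132505} - - (\left(4518 + 6804\right) + 21917) = - \frac{1828514313}{457132505} - - (11322 + 21917) = - \frac{1828514313}{457132505} - \left(-1\right) 33239 = - \frac{1828514313}{457132505} - -33239 = - \frac{1828514313}{457132505} + 33239 = \frac{15192798819382}{457132505}$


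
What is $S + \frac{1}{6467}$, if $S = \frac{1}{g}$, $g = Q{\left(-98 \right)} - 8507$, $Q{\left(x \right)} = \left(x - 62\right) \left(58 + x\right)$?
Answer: $- \frac{4360}{13625969} \approx -0.00031998$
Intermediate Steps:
$Q{\left(x \right)} = \left(-62 + x\right) \left(58 + x\right)$
$g = -2107$ ($g = \left(-3596 + \left(-98\right)^{2} - -392\right) - 8507 = \left(-3596 + 9604 + 392\right) - 8507 = 6400 - 8507 = -2107$)
$S = - \frac{1}{2107}$ ($S = \frac{1}{-2107} = - \frac{1}{2107} \approx -0.00047461$)
$S + \frac{1}{6467} = - \frac{1}{2107} + \frac{1}{6467} = - \frac{4360}{13625969}$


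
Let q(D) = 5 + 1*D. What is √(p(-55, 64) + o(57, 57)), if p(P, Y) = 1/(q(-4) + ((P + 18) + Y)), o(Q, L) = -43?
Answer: I*√8421/14 ≈ 6.5547*I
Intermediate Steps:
q(D) = 5 + D
p(P, Y) = 1/(19 + P + Y) (p(P, Y) = 1/((5 - 4) + ((P + 18) + Y)) = 1/(1 + ((18 + P) + Y)) = 1/(1 + (18 + P + Y)) = 1/(19 + P + Y))
√(p(-55, 64) + o(57, 57)) = √(1/(19 - 55 + 64) - 43) = √(1/28 - 43) = √(-1203/28) = I*√8421/14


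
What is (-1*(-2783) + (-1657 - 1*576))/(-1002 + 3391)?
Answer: 550/2389 ≈ 0.23022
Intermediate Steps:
(-1*(-2783) + (-1657 - 1*576))/(-1002 + 3391) = (2783 + (-1657 - 576))/2389 = (2783 - 2233)*(1/2389) = 550*(1/2389) = 550/2389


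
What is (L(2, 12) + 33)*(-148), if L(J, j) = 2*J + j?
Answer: -7252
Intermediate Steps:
L(J, j) = j + 2*J
(L(2, 12) + 33)*(-148) = ((12 + 2*2) + 33)*(-148) = ((12 + 4) + 33)*(-148) = (16 + 33)*(-148) = 49*(-148) = -7252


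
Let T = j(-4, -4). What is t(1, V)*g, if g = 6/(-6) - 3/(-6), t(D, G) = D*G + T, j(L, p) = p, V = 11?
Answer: -7/2 ≈ -3.5000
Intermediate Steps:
T = -4
t(D, G) = -4 + D*G (t(D, G) = D*G - 4 = -4 + D*G)
g = -1/2 (g = 6*(-1/6) - 3*(-1/6) = -1 + 1/2 = -1/2 ≈ -0.50000)
t(1, V)*g = (-4 + 1*11)*(-1/2) = (-4 + 11)*(-1/2) = 7*(-1/2) = -7/2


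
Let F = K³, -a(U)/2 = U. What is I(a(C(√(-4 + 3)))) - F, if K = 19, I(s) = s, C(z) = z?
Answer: -6859 - 2*I ≈ -6859.0 - 2.0*I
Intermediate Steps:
a(U) = -2*U
F = 6859 (F = 19³ = 6859)
I(a(C(√(-4 + 3)))) - F = -2*√(-4 + 3) - 1*6859 = -2*I - 6859 = -6859 - 2*I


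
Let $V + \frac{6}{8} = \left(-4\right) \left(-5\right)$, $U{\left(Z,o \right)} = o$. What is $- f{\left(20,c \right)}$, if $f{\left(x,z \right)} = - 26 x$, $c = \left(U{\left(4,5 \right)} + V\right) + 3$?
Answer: $520$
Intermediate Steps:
$V = \frac{77}{4}$ ($V = - \frac{3}{4} - -20 = - \frac{3}{4} + 20 = \frac{77}{4} \approx 19.25$)
$c = \frac{109}{4}$ ($c = \left(5 + \frac{77}{4}\right) + 3 = \frac{97}{4} + 3 = \frac{109}{4} \approx 27.25$)
$- f{\left(20,c \right)} = - \left(-26\right) 20 = \left(-1\right) \left(-520\right) = 520$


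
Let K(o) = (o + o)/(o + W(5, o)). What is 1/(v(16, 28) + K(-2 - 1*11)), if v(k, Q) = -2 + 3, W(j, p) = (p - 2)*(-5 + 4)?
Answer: -1/12 ≈ -0.083333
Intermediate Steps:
W(j, p) = 2 - p (W(j, p) = (-2 + p)*(-1) = 2 - p)
v(k, Q) = 1
K(o) = o (K(o) = (o + o)/(o + (2 - o)) = (2*o)/2 = (2*o)*(1/2) = o)
1/(v(16, 28) + K(-2 - 1*11)) = 1/(1 + (-2 - 1*11)) = 1/(1 + (-2 - 11)) = 1/(1 - 13) = 1/(-12) = -1/12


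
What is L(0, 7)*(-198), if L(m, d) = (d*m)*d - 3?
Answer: 594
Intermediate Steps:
L(m, d) = -3 + m*d² (L(m, d) = m*d² - 3 = -3 + m*d²)
L(0, 7)*(-198) = (-3 + 0*7²)*(-198) = (-3 + 0*49)*(-198) = (-3 + 0)*(-198) = -3*(-198) = 594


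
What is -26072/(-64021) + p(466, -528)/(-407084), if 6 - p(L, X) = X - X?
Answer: 5306554961/13030962382 ≈ 0.40723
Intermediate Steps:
p(L, X) = 6 (p(L, X) = 6 - (X - X) = 6 - 1*0 = 6 + 0 = 6)
-26072/(-64021) + p(466, -528)/(-407084) = -26072/(-64021) + 6/(-407084) = -26072*(-1/64021) + 6*(-1/407084) = 26072/64021 - 3/203542 = 5306554961/13030962382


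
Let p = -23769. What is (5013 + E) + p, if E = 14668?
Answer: -4088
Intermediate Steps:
(5013 + E) + p = (5013 + 14668) - 23769 = 19681 - 23769 = -4088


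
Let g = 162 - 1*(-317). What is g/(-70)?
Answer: -479/70 ≈ -6.8429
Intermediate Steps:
g = 479 (g = 162 + 317 = 479)
g/(-70) = 479/(-70) = 479*(-1/70) = -479/70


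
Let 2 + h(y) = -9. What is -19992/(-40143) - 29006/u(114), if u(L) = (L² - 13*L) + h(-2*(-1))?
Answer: -311473294/153921643 ≈ -2.0236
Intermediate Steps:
h(y) = -11 (h(y) = -2 - 9 = -11)
u(L) = -11 + L² - 13*L (u(L) = (L² - 13*L) - 11 = -11 + L² - 13*L)
-19992/(-40143) - 29006/u(114) = -19992/(-40143) - 29006/(-11 + 114² - 13*114) = -19992*(-1/40143) - 29006/(-11 + 12996 - 1482) = 6664/13381 - 29006/11503 = -311473294/153921643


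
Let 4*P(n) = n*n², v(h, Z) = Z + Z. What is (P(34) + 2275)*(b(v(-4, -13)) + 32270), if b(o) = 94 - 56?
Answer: 390959108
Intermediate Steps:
v(h, Z) = 2*Z
P(n) = n³/4 (P(n) = (n*n²)/4 = n³/4)
b(o) = 38
(P(34) + 2275)*(b(v(-4, -13)) + 32270) = ((¼)*34³ + 2275)*(38 + 32270) = ((¼)*39304 + 2275)*32308 = (9826 + 2275)*32308 = 12101*32308 = 390959108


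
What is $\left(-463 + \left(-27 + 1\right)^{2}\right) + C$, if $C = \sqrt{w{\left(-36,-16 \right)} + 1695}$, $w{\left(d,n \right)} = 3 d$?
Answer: $213 + 23 \sqrt{3} \approx 252.84$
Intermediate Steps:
$C = 23 \sqrt{3}$ ($C = \sqrt{3 \left(-36\right) + 1695} = \sqrt{-108 + 1695} = \sqrt{1587} = 23 \sqrt{3} \approx 39.837$)
$\left(-463 + \left(-27 + 1\right)^{2}\right) + C = \left(-463 + \left(-27 + 1\right)^{2}\right) + 23 \sqrt{3} = \left(-463 + \left(-26\right)^{2}\right) + 23 \sqrt{3} = \left(-463 + 676\right) + 23 \sqrt{3} = 213 + 23 \sqrt{3}$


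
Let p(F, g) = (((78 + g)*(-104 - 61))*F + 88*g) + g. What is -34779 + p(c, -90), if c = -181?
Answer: -401169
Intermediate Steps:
p(F, g) = 89*g + F*(-12870 - 165*g) (p(F, g) = (((78 + g)*(-165))*F + 88*g) + g = ((-12870 - 165*g)*F + 88*g) + g = (F*(-12870 - 165*g) + 88*g) + g = (88*g + F*(-12870 - 165*g)) + g = 89*g + F*(-12870 - 165*g))
-34779 + p(c, -90) = -34779 + (-12870*(-181) + 89*(-90) - 165*(-181)*(-90)) = -34779 + (2329470 - 8010 - 2687850) = -34779 - 366390 = -401169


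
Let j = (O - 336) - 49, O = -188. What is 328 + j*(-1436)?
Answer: 823156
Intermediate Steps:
j = -573 (j = (-188 - 336) - 49 = -524 - 49 = -573)
328 + j*(-1436) = 328 - 573*(-1436) = 328 + 822828 = 823156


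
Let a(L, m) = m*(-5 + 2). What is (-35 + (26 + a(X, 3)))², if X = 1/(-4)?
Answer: 324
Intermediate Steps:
X = -¼ (X = 1*(-¼) = -¼ ≈ -0.25000)
a(L, m) = -3*m (a(L, m) = m*(-3) = -3*m)
(-35 + (26 + a(X, 3)))² = (-35 + (26 - 3*3))² = (-35 + (26 - 9))² = (-35 + 17)² = (-18)² = 324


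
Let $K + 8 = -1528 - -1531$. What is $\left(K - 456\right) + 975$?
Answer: $514$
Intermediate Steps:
$K = -5$ ($K = -8 - -3 = -8 + \left(-1528 + 1531\right) = -8 + 3 = -5$)
$\left(K - 456\right) + 975 = \left(-5 - 456\right) + 975 = -461 + 975 = 514$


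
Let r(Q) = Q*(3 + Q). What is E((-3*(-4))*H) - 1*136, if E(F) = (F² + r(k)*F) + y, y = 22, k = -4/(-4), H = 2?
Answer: 558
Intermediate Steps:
k = 1 (k = -4*(-¼) = 1)
E(F) = 22 + F² + 4*F (E(F) = (F² + (1*(3 + 1))*F) + 22 = (F² + (1*4)*F) + 22 = (F² + 4*F) + 22 = 22 + F² + 4*F)
E((-3*(-4))*H) - 1*136 = (22 + (-3*(-4)*2)² + 4*(-3*(-4)*2)) - 1*136 = (22 + (12*2)² + 4*(12*2)) - 136 = (22 + 24² + 4*24) - 136 = (22 + 576 + 96) - 136 = 694 - 136 = 558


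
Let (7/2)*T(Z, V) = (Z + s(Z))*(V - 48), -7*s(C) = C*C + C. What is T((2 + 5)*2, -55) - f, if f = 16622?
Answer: -113058/7 ≈ -16151.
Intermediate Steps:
s(C) = -C/7 - C²/7 (s(C) = -(C*C + C)/7 = -(C² + C)/7 = -(C + C²)/7 = -C/7 - C²/7)
T(Z, V) = 2*(-48 + V)*(Z - Z*(1 + Z)/7)/7 (T(Z, V) = 2*((Z - Z*(1 + Z)/7)*(V - 48))/7 = 2*((Z - Z*(1 + Z)/7)*(-48 + V))/7 = 2*((-48 + V)*(Z - Z*(1 + Z)/7))/7 = 2*(-48 + V)*(Z - Z*(1 + Z)/7)/7)
T((2 + 5)*2, -55) - f = 2*((2 + 5)*2)*(-288 + 6*(-55) + 48*((2 + 5)*2) - 1*(-55)*(2 + 5)*2)/49 - 1*16622 = 2*(7*2)*(-288 - 330 + 48*(7*2) - 1*(-55)*7*2)/49 - 16622 = (2/49)*14*(-288 - 330 + 48*14 - 1*(-55)*14) - 16622 = (2/49)*14*(-288 - 330 + 672 + 770) - 16622 = (2/49)*14*824 - 16622 = 3296/7 - 16622 = -113058/7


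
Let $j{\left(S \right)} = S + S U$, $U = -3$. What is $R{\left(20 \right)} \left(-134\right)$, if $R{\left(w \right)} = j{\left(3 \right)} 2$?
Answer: $1608$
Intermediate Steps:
$j{\left(S \right)} = - 2 S$ ($j{\left(S \right)} = S + S \left(-3\right) = S - 3 S = - 2 S$)
$R{\left(w \right)} = -12$ ($R{\left(w \right)} = \left(-2\right) 3 \cdot 2 = \left(-6\right) 2 = -12$)
$R{\left(20 \right)} \left(-134\right) = \left(-12\right) \left(-134\right) = 1608$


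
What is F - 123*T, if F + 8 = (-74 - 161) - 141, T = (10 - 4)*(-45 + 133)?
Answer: -65328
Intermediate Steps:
T = 528 (T = 6*88 = 528)
F = -384 (F = -8 + ((-74 - 161) - 141) = -8 + (-235 - 141) = -8 - 376 = -384)
F - 123*T = -384 - 123*528 = -384 - 64944 = -65328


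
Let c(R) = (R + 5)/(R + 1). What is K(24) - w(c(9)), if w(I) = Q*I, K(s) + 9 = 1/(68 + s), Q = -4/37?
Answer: -150419/17020 ≈ -8.8378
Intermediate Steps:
c(R) = (5 + R)/(1 + R)
Q = -4/37 (Q = -4*1/37 = -4/37 ≈ -0.10811)
K(s) = -9 + 1/(68 + s)
w(I) = -4*I/37
K(24) - w(c(9)) = (-611 - 9*24)/(68 + 24) - (-4)*(5 + 9)/(1 + 9)/37 = (-611 - 216)/92 - (-4)*14/10/37 = (1/92)*(-827) - (-4)*(⅒)*14/37 = -827/92 - (-4)*7/(37*5) = -827/92 - 1*(-28/185) = -827/92 + 28/185 = -150419/17020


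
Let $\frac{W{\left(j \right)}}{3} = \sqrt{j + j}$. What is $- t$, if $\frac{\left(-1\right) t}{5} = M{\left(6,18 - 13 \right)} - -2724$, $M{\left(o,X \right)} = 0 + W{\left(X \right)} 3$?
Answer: $13620 + 45 \sqrt{10} \approx 13762.0$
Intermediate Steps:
$W{\left(j \right)} = 3 \sqrt{2} \sqrt{j}$ ($W{\left(j \right)} = 3 \sqrt{j + j} = 3 \sqrt{2 j} = 3 \sqrt{2} \sqrt{j}$)
$M{\left(o,X \right)} = 9 \sqrt{2} \sqrt{X}$ ($M{\left(o,X \right)} = 0 + 3 \sqrt{2} \sqrt{X} 3 = 0 + 9 \sqrt{2} \sqrt{X} = 9 \sqrt{2} \sqrt{X}$)
$t = -13620 - 45 \sqrt{10}$ ($t = - 5 \left(9 \sqrt{2} \sqrt{18 - 13} - -2724\right) = - 5 \left(9 \sqrt{2} \sqrt{5} + 2724\right) = - 5 \left(9 \sqrt{10} + 2724\right) = - 5 \left(2724 + 9 \sqrt{10}\right) = -13620 - 45 \sqrt{10} \approx -13762.0$)
$- t = - (-13620 - 45 \sqrt{10}) = 13620 + 45 \sqrt{10}$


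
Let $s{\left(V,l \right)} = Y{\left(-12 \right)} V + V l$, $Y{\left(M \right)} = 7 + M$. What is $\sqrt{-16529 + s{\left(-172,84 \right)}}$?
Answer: $i \sqrt{30117} \approx 173.54 i$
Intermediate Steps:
$s{\left(V,l \right)} = - 5 V + V l$ ($s{\left(V,l \right)} = \left(7 - 12\right) V + V l = - 5 V + V l$)
$\sqrt{-16529 + s{\left(-172,84 \right)}} = \sqrt{-16529 - 172 \left(-5 + 84\right)} = \sqrt{-16529 - 13588} = \sqrt{-30117} = i \sqrt{30117}$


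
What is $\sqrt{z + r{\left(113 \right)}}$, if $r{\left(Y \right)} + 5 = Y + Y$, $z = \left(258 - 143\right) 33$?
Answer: $4 \sqrt{251} \approx 63.372$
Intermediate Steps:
$z = 3795$ ($z = 115 \cdot 33 = 3795$)
$r{\left(Y \right)} = -5 + 2 Y$ ($r{\left(Y \right)} = -5 + \left(Y + Y\right) = -5 + 2 Y$)
$\sqrt{z + r{\left(113 \right)}} = \sqrt{3795 + \left(-5 + 2 \cdot 113\right)} = \sqrt{3795 + \left(-5 + 226\right)} = \sqrt{3795 + 221} = \sqrt{4016} = 4 \sqrt{251}$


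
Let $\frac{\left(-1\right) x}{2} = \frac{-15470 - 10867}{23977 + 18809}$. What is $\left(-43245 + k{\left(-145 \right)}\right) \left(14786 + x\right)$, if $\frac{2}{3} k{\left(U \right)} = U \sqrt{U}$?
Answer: $- \frac{1520029244175}{2377} - \frac{15289923025 i \sqrt{145}}{4754} \approx -6.3947 \cdot 10^{8} - 3.8728 \cdot 10^{7} i$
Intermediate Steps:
$k{\left(U \right)} = \frac{3 U^{\frac{3}{2}}}{2}$ ($k{\left(U \right)} = \frac{3 U \sqrt{U}}{2} = \frac{3 U^{\frac{3}{2}}}{2}$)
$x = \frac{8779}{7131}$ ($x = - 2 \frac{-15470 - 10867}{23977 + 18809} = - 2 \left(- \frac{26337}{42786}\right) = - 2 \left(\left(-26337\right) \frac{1}{42786}\right) = \left(-2\right) \left(- \frac{8779}{14262}\right) = \frac{8779}{7131} \approx 1.2311$)
$\left(-43245 + k{\left(-145 \right)}\right) \left(14786 + x\right) = \left(-43245 + \frac{3 \left(-145\right)^{\frac{3}{2}}}{2}\right) \left(14786 + \frac{8779}{7131}\right) = \left(-43245 + \frac{3 \left(- 145 i \sqrt{145}\right)}{2}\right) \frac{105447745}{7131} = \left(-43245 - \frac{435 i \sqrt{145}}{2}\right) \frac{105447745}{7131} = - \frac{1520029244175}{2377} - \frac{15289923025 i \sqrt{145}}{4754}$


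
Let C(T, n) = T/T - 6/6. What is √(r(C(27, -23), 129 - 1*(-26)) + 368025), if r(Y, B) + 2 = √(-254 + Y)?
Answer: √(368023 + I*√254) ≈ 606.65 + 0.01*I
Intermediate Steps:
C(T, n) = 0 (C(T, n) = 1 - 6*⅙ = 1 - 1 = 0)
r(Y, B) = -2 + √(-254 + Y)
√(r(C(27, -23), 129 - 1*(-26)) + 368025) = √((-2 + √(-254 + 0)) + 368025) = √((-2 + √(-254)) + 368025) = √((-2 + I*√254) + 368025) = √(368023 + I*√254)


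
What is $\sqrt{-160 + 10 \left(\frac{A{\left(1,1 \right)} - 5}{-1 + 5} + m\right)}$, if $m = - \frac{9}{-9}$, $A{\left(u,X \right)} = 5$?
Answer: $5 i \sqrt{6} \approx 12.247 i$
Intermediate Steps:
$m = 1$ ($m = \left(-9\right) \left(- \frac{1}{9}\right) = 1$)
$\sqrt{-160 + 10 \left(\frac{A{\left(1,1 \right)} - 5}{-1 + 5} + m\right)} = \sqrt{-160 + 10 \left(\frac{5 - 5}{-1 + 5} + 1\right)} = \sqrt{-160 + 10 \left(\frac{0}{4} + 1\right)} = \sqrt{-160 + 10 \left(0 \cdot \frac{1}{4} + 1\right)} = \sqrt{-160 + 10 \left(0 + 1\right)} = \sqrt{-160 + 10 \cdot 1} = \sqrt{-160 + 10} = \sqrt{-150} = 5 i \sqrt{6}$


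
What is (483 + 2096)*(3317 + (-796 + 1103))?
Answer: 9346296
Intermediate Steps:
(483 + 2096)*(3317 + (-796 + 1103)) = 2579*(3317 + 307) = 2579*3624 = 9346296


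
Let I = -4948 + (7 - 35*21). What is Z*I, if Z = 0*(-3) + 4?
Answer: -22704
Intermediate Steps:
I = -5676 (I = -4948 + (7 - 735) = -4948 - 728 = -5676)
Z = 4 (Z = 0 + 4 = 4)
Z*I = 4*(-5676) = -22704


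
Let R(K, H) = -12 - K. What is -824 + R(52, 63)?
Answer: -888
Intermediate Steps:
-824 + R(52, 63) = -824 + (-12 - 1*52) = -824 + (-12 - 52) = -824 - 64 = -888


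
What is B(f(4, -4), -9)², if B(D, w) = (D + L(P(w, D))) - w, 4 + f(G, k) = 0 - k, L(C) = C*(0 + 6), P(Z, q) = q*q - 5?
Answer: 441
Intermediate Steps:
P(Z, q) = -5 + q² (P(Z, q) = q² - 5 = -5 + q²)
L(C) = 6*C (L(C) = C*6 = 6*C)
f(G, k) = -4 - k (f(G, k) = -4 + (0 - k) = -4 - k)
B(D, w) = -30 + D - w + 6*D² (B(D, w) = (D + 6*(-5 + D²)) - w = (D + (-30 + 6*D²)) - w = (-30 + D + 6*D²) - w = -30 + D - w + 6*D²)
B(f(4, -4), -9)² = (-30 + (-4 - 1*(-4)) - 1*(-9) + 6*(-4 - 1*(-4))²)² = (-30 + (-4 + 4) + 9 + 6*(-4 + 4)²)² = (-30 + 0 + 9 + 6*0²)² = (-30 + 0 + 9 + 6*0)² = (-30 + 0 + 9 + 0)² = (-21)² = 441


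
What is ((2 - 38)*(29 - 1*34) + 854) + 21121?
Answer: 22155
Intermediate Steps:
((2 - 38)*(29 - 1*34) + 854) + 21121 = (-36*(29 - 34) + 854) + 21121 = (-36*(-5) + 854) + 21121 = (180 + 854) + 21121 = 1034 + 21121 = 22155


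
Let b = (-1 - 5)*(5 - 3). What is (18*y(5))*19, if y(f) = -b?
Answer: 4104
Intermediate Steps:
b = -12 (b = -6*2 = -12)
y(f) = 12 (y(f) = -1*(-12) = 12)
(18*y(5))*19 = (18*12)*19 = 216*19 = 4104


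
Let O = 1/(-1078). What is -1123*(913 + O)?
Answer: -1105271199/1078 ≈ -1.0253e+6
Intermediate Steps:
O = -1/1078 ≈ -0.00092764
-1123*(913 + O) = -1123*(913 - 1/1078) = -1123*984213/1078 = -1105271199/1078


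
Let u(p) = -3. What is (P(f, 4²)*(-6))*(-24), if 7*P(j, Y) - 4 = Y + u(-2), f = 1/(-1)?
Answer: 2448/7 ≈ 349.71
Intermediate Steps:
f = -1
P(j, Y) = ⅐ + Y/7 (P(j, Y) = 4/7 + (Y - 3)/7 = 4/7 + (-3 + Y)/7 = 4/7 + (-3/7 + Y/7) = ⅐ + Y/7)
(P(f, 4²)*(-6))*(-24) = ((⅐ + (⅐)*4²)*(-6))*(-24) = ((⅐ + (⅐)*16)*(-6))*(-24) = ((⅐ + 16/7)*(-6))*(-24) = ((17/7)*(-6))*(-24) = -102/7*(-24) = 2448/7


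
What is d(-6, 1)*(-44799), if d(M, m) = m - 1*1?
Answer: 0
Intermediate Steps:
d(M, m) = -1 + m (d(M, m) = m - 1 = -1 + m)
d(-6, 1)*(-44799) = (-1 + 1)*(-44799) = 0*(-44799) = 0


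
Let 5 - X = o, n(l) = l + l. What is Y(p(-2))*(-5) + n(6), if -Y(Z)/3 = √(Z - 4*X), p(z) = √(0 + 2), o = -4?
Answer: 12 + 15*√(-36 + √2) ≈ 12.0 + 88.214*I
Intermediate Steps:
n(l) = 2*l
X = 9 (X = 5 - 1*(-4) = 5 + 4 = 9)
p(z) = √2
Y(Z) = -3*√(-36 + Z) (Y(Z) = -3*√(Z - 4*9) = -3*√(Z - 36) = -3*√(-36 + Z))
Y(p(-2))*(-5) + n(6) = -3*√(-36 + √2)*(-5) + 2*6 = 15*√(-36 + √2) + 12 = 12 + 15*√(-36 + √2)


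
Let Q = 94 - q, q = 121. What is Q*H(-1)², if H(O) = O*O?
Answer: -27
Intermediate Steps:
H(O) = O²
Q = -27 (Q = 94 - 1*121 = 94 - 121 = -27)
Q*H(-1)² = -27*((-1)²)² = -27*1² = -27*1 = -27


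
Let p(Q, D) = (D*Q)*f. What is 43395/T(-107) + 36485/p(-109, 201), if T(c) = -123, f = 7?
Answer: -2219891680/6287883 ≈ -353.04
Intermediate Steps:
p(Q, D) = 7*D*Q (p(Q, D) = (D*Q)*7 = 7*D*Q)
43395/T(-107) + 36485/p(-109, 201) = 43395/(-123) + 36485/((7*201*(-109))) = 43395*(-1/123) + 36485/(-153363) = -14465/41 + 36485*(-1/153363) = -14465/41 - 36485/153363 = -2219891680/6287883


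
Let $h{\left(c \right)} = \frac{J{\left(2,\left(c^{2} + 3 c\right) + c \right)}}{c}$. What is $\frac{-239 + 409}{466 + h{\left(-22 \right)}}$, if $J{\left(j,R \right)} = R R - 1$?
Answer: $- \frac{3740}{146563} \approx -0.025518$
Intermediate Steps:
$J{\left(j,R \right)} = -1 + R^{2}$ ($J{\left(j,R \right)} = R^{2} - 1 = -1 + R^{2}$)
$h{\left(c \right)} = \frac{-1 + \left(c^{2} + 4 c\right)^{2}}{c}$ ($h{\left(c \right)} = \frac{-1 + \left(\left(c^{2} + 3 c\right) + c\right)^{2}}{c} = \frac{-1 + \left(c^{2} + 4 c\right)^{2}}{c}$)
$\frac{-239 + 409}{466 + h{\left(-22 \right)}} = \frac{-239 + 409}{466 - \left(- \frac{1}{22} + 22 \left(4 - 22\right)^{2}\right)} = \frac{170}{466 - \left(- \frac{1}{22} + 22 \left(-18\right)^{2}\right)} = \frac{170}{466 + \left(\frac{1}{22} - 7128\right)} = \frac{170}{466 - \frac{156815}{22}} = \frac{170}{- \frac{146563}{22}} = 170 \left(- \frac{22}{146563}\right) = - \frac{3740}{146563}$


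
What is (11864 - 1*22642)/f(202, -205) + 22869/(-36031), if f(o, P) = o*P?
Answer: -279331586/746021855 ≈ -0.37443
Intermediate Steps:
f(o, P) = P*o
(11864 - 1*22642)/f(202, -205) + 22869/(-36031) = (11864 - 1*22642)/((-205*202)) + 22869/(-36031) = (11864 - 22642)/(-41410) + 22869*(-1/36031) = -10778*(-1/41410) - 22869/36031 = 5389/20705 - 22869/36031 = -279331586/746021855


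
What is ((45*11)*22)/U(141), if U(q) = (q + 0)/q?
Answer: 10890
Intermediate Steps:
U(q) = 1 (U(q) = q/q = 1)
((45*11)*22)/U(141) = ((45*11)*22)/1 = (495*22)*1 = 10890*1 = 10890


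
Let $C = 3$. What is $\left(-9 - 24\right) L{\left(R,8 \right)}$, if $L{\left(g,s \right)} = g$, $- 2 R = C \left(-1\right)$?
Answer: $- \frac{99}{2} \approx -49.5$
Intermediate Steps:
$R = \frac{3}{2}$ ($R = - \frac{3 \left(-1\right)}{2} = \left(- \frac{1}{2}\right) \left(-3\right) = \frac{3}{2} \approx 1.5$)
$\left(-9 - 24\right) L{\left(R,8 \right)} = \left(-9 - 24\right) \frac{3}{2} = \left(-33\right) \frac{3}{2} = - \frac{99}{2}$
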